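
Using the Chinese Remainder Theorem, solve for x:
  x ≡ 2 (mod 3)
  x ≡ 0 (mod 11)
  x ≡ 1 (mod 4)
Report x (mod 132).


Moduli 3, 11, 4 are pairwise coprime; by CRT there is a unique solution modulo M = 3 · 11 · 4 = 132.
Solve pairwise, accumulating the modulus:
  Start with x ≡ 2 (mod 3).
  Combine with x ≡ 0 (mod 11): since gcd(3, 11) = 1, we get a unique residue mod 33.
    Write x = 2 + 3·t and substitute into x ≡ 0 (mod 11): 3·t ≡ 0 − 2 = -2 (mod 11).
    Reduce coefficients mod 11: 3·t ≡ 9 (mod 11).
    The inverse of 3 mod 11 is 4 (since 3·4 = 12 = 1·11 + 1), so t ≡ 4·9 = 36 ≡ 3 (mod 11).
    Then x = 2 + 3·3 = 11, valid modulo lcm(3, 11) = 33: x ≡ 11 (mod 33).
  Combine with x ≡ 1 (mod 4): since gcd(33, 4) = 1, we get a unique residue mod 132.
    Write x = 11 + 33·t and substitute into x ≡ 1 (mod 4): 33·t ≡ 1 − 11 = -10 (mod 4).
    Reduce coefficients mod 4: 1·t ≡ 2 (mod 4).
    So t ≡ 2 (mod 4).
    Then x = 11 + 33·2 = 77, valid modulo lcm(33, 4) = 132: x ≡ 77 (mod 132).
Verify: 77 mod 3 = 2 ✓, 77 mod 11 = 0 ✓, 77 mod 4 = 1 ✓.

x ≡ 77 (mod 132).


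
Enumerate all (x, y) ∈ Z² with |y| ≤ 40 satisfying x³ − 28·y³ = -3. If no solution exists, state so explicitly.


The equation is x³ - 28y³ = -3. For fixed y, x³ = 28·y³ − 3, so a solution requires the RHS to be a perfect cube.
Strategy: iterate y from -40 to 40, compute RHS = 28·y³ − 3, and check whether it is a (positive or negative) perfect cube.
Check small values of y:
  y = 0: RHS = -3 is not a perfect cube.
  y = 1: RHS = 25 is not a perfect cube.
  y = -1: RHS = -31 is not a perfect cube.
  y = 2: RHS = 221 is not a perfect cube.
  y = -2: RHS = -227 is not a perfect cube.
  y = 3: RHS = 753 is not a perfect cube.
  y = -3: RHS = -759 is not a perfect cube.
Continuing the search up to |y| = 40 finds no solutions either.
No (x, y) in the scanned range satisfies the equation.

No integer solutions with |y| ≤ 40.


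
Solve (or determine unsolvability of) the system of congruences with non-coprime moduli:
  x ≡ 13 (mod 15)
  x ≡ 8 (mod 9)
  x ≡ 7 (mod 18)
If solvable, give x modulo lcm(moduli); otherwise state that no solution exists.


Moduli 15, 9, 18 are not pairwise coprime, so CRT works modulo lcm(m_i) when all pairwise compatibility conditions hold.
Pairwise compatibility: gcd(m_i, m_j) must divide a_i - a_j for every pair.
Merge one congruence at a time:
  Start: x ≡ 13 (mod 15).
  Combine with x ≡ 8 (mod 9): gcd(15, 9) = 3, and 8 - 13 = -5 is NOT divisible by 3.
    ⇒ system is inconsistent (no integer solution).

No solution (the system is inconsistent).


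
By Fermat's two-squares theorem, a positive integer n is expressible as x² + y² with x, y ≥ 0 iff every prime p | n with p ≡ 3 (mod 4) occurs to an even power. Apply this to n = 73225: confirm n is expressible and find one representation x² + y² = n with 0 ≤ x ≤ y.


Step 1: Factor n = 73225 = 5^2 · 29 · 101.
Step 2: Check the mod-4 condition on each prime factor: 5 ≡ 1 (mod 4), exponent 2; 29 ≡ 1 (mod 4), exponent 1; 101 ≡ 1 (mod 4), exponent 1.
All primes ≡ 3 (mod 4) appear to even exponent (or don't appear), so by the two-squares theorem n IS expressible as a sum of two squares.
Step 3: Build a representation. Group n = k² · m with k = 5 and m = 29 · 101 = 2929 (a product of primes ≡ 1 (mod 4)); a representation of m scales to one of n via (k·x)² + (k·y)² = k²(x² + y²). Each prime p ≡ 1 (mod 4) is itself a sum of two squares; find a² by testing p − a² for a perfect square:
  29: 29 − 1² = 28, 29 − 2² = 25 = 5² ⇒ 29 = 2² + 5².
  101: 101 − 1² = 100 = 10² ⇒ 101 = 1² + 10².
  Combine using the Brahmagupta–Fibonacci identity (a² + b²)(c² + d²) = (ac − bd)² + (ad + bc)² = (ac + bd)² + (ad − bc)²:
  29 · 101 = 2929: from (2² + 5²)(1² + 10²), take (2·1 − 5·10, 2·10 + 5·1) = (2 − 50, 20 + 5) = (-48, 25); dropping signs (only squares matter) gives (48, 25); check 48² + 25² = 2304 + 625 = 2929 ✓.
  Scale by k = 5: (5·48, 5·25) = (240, 125).
Step 4: Order so x ≤ y and verify: 125² + 240² = 15625 + 57600 = 73225 = n. ✓

n = 73225 = 125² + 240² (one valid representation with x ≤ y).


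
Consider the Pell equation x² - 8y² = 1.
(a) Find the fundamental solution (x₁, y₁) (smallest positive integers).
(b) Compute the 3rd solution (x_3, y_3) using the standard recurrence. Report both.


Step 1: Find the fundamental solution (x₁, y₁) of x² - 8y² = 1.
  Expand √8 as a continued fraction. a₀ = ⌊√8⌋ = 2; iterate m_{k+1} = d_k·a_k − m_k, d_{k+1} = (8 − m_{k+1}²)/d_k, a_{k+1} = ⌊(a₀ + m_{k+1})/d_{k+1}⌋ (starting m₀ = 0, d₀ = 1), with convergents p_k = a_k·p_{k-1} + p_{k-2}, q_k = a_k·q_{k-1} + q_{k-2} (p₋₁ = 1, q₋₁ = 0):
  k = 0: a₀ = 2; p₀/q₀ = 2/1; p₀² − 8·q₀² = 4 − 8 = -4.
  k = 1: m = 2, d = 4, a = ⌊(2 + 2)/4⌋ = 1; p/q = (1·2 + 1)/(1·1 + 0) = 3/1; p² − 8·q² = 9 − 8 = 1.
  The first convergent with p² − 8·q² = 1 gives the fundamental solution (x₁, y₁) = (3, 1).
Step 2: Apply the recurrence (x_{n+1}, y_{n+1}) = (x₁x_n + 8y₁y_n, x₁y_n + y₁x_n) repeatedly.
  From (x_1, y_1) = (3, 1): x_2 = 3·3 + 8·1·1 = 17; y_2 = 3·1 + 1·3 = 6.
  From (x_2, y_2) = (17, 6): x_3 = 3·17 + 8·1·6 = 99; y_3 = 3·6 + 1·17 = 35.
Step 3: Verify x_3² - 8·y_3² = 9801 - 9800 = 1 (should be 1). ✓

(x_1, y_1) = (3, 1); (x_3, y_3) = (99, 35).


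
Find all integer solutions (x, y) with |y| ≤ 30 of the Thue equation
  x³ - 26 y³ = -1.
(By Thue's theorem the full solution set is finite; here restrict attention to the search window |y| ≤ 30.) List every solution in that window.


The equation is x³ - 26y³ = -1. For fixed y, x³ = 26·y³ − 1, so a solution requires the RHS to be a perfect cube.
Strategy: iterate y from -30 to 30, compute RHS = 26·y³ − 1, and check whether it is a (positive or negative) perfect cube.
Check small values of y:
  y = 0: RHS = -1 = (-1)³ ⇒ x = -1 works.
  y = 1: RHS = 25 is not a perfect cube.
  y = -1: RHS = -27 = (-3)³ ⇒ x = -3 works.
  y = 2: RHS = 207 is not a perfect cube.
  y = -2: RHS = -209 is not a perfect cube.
  y = 3: RHS = 701 is not a perfect cube.
  y = -3: RHS = -703 is not a perfect cube.
Continuing the search up to |y| = 30 finds no further solutions beyond those listed.
Collected solutions: (-1, 0), (-3, -1).

Solutions (with |y| ≤ 30): (-1, 0), (-3, -1).


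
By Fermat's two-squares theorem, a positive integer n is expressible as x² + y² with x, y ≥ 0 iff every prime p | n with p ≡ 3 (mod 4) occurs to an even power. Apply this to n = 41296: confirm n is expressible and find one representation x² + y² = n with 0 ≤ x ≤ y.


Step 1: Factor n = 41296 = 2^4 · 29 · 89.
Step 2: Check the mod-4 condition on each prime factor: 2 = 2 (special); 29 ≡ 1 (mod 4), exponent 1; 89 ≡ 1 (mod 4), exponent 1.
All primes ≡ 3 (mod 4) appear to even exponent (or don't appear), so by the two-squares theorem n IS expressible as a sum of two squares.
Step 3: Build a representation. Group n = k² · m with k = 4 and m = 29 · 89 = 2581 (a product of primes ≡ 1 (mod 4)); a representation of m scales to one of n via (k·x)² + (k·y)² = k²(x² + y²). Each prime p ≡ 1 (mod 4) is itself a sum of two squares; find a² by testing p − a² for a perfect square:
  29: 29 − 1² = 28, 29 − 2² = 25 = 5² ⇒ 29 = 2² + 5².
  89: 89 − 1² = 88, 89 − 2² = 85, 89 − 3² = 80, 89 − 4² = 73, 89 − 5² = 64 = 8² ⇒ 89 = 5² + 8².
  Combine using the Brahmagupta–Fibonacci identity (a² + b²)(c² + d²) = (ac − bd)² + (ad + bc)² = (ac + bd)² + (ad − bc)²:
  29 · 89 = 2581: from (2² + 5²)(5² + 8²), take (2·5 − 5·8, 2·8 + 5·5) = (10 − 40, 16 + 25) = (-30, 41); dropping signs (only squares matter) gives (30, 41); check 30² + 41² = 900 + 1681 = 2581 ✓.
  Scale by k = 4: (4·30, 4·41) = (120, 164).
Step 4: Order so x ≤ y and verify: 120² + 164² = 14400 + 26896 = 41296 = n. ✓

n = 41296 = 120² + 164² (one valid representation with x ≤ y).


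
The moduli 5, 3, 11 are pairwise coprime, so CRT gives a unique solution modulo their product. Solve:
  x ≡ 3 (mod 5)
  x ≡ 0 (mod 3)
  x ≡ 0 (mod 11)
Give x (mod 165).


Moduli 5, 3, 11 are pairwise coprime; by CRT there is a unique solution modulo M = 5 · 3 · 11 = 165.
Solve pairwise, accumulating the modulus:
  Start with x ≡ 3 (mod 5).
  Combine with x ≡ 0 (mod 3): since gcd(5, 3) = 1, we get a unique residue mod 15.
    Write x = 3 + 5·t and substitute into x ≡ 0 (mod 3): 5·t ≡ 0 − 3 = -3 (mod 3).
    Reduce coefficients mod 3: 2·t ≡ 0 (mod 3).
    The inverse of 2 mod 3 is 2 (since 2·2 = 4 = 1·3 + 1), so t ≡ 2·0 = 0 ≡ 0 (mod 3).
    Then x = 3 + 5·0 = 3, valid modulo lcm(5, 3) = 15: x ≡ 3 (mod 15).
  Combine with x ≡ 0 (mod 11): since gcd(15, 11) = 1, we get a unique residue mod 165.
    Write x = 3 + 15·t and substitute into x ≡ 0 (mod 11): 15·t ≡ 0 − 3 = -3 (mod 11).
    Reduce coefficients mod 11: 4·t ≡ 8 (mod 11).
    The inverse of 4 mod 11 is 3 (since 4·3 = 12 = 1·11 + 1), so t ≡ 3·8 = 24 ≡ 2 (mod 11).
    Then x = 3 + 15·2 = 33, valid modulo lcm(15, 11) = 165: x ≡ 33 (mod 165).
Verify: 33 mod 5 = 3 ✓, 33 mod 3 = 0 ✓, 33 mod 11 = 0 ✓.

x ≡ 33 (mod 165).


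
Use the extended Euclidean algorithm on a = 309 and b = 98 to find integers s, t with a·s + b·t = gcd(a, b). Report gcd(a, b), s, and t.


Euclidean algorithm on (309, 98) — divide until remainder is 0:
  309 = 3 · 98 + 15
  98 = 6 · 15 + 8
  15 = 1 · 8 + 7
  8 = 1 · 7 + 1
  7 = 7 · 1 + 0
gcd(309, 98) = 1.
Track Bezout coefficients alongside the remainders: start with r₀ = 309 = a·1 + b·0 (s = 1, t = 0) and r₁ = 98 = a·0 + b·1 (s = 0, t = 1); each new remainder r_{k+1} = r_{k-1} − q_k·r_k inherits s_{k+1} = s_{k-1} − q_k·s_k, t_{k+1} = t_{k-1} − q_k·t_k, so r_k = a·s_k + b·t_k at every step:
  q = 3: r = 15, s = 1 − 3·0 = 1, t = 0 − 3·1 = -3  (check: 309·1 + 98·(-3) = 15)
  q = 6: r = 8, s = 0 − 6·1 = -6, t = 1 − 6·(-3) = 19  (check: 309·(-6) + 98·19 = 8)
  q = 1: r = 7, s = 1 − 1·(-6) = 7, t = -3 − 1·19 = -22  (check: 309·7 + 98·(-22) = 7)
  q = 1: r = 1, s = -6 − 1·7 = -13, t = 19 − 1·(-22) = 41  (check: 309·(-13) + 98·41 = 1)
The row with r = 1 (the gcd) gives the Bezout coefficients s = -13, t = 41.
Result: 309 · (-13) + 98 · (41) = 1.

gcd(309, 98) = 1; s = -13, t = 41 (check: 309·(-13) + 98·41 = 1).


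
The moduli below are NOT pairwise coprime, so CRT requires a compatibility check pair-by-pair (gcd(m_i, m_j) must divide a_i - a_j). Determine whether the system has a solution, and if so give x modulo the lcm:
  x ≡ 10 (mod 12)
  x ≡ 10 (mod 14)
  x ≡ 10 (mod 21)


Moduli 12, 14, 21 are not pairwise coprime, so CRT works modulo lcm(m_i) when all pairwise compatibility conditions hold.
Pairwise compatibility: gcd(m_i, m_j) must divide a_i - a_j for every pair.
Merge one congruence at a time:
  Start: x ≡ 10 (mod 12).
  Combine with x ≡ 10 (mod 14): gcd(12, 14) = 2; 10 - 10 = 0, which IS divisible by 2, so compatible.
    Write x = 10 + 12·t and substitute into x ≡ 10 (mod 14): 12·t ≡ 10 − 10 = 0 (mod 14).
    Divide the congruence (and modulus) by g = 2: 6·t ≡ 0 (mod 7).
    The inverse of 6 mod 7 is 6 (since 6·6 = 36 = 5·7 + 1), so t ≡ 6·0 = 0 ≡ 0 (mod 7).
    Then x = 10 + 12·0 = 10, valid modulo lcm(12, 14) = 84: x ≡ 10 (mod 84).
  Combine with x ≡ 10 (mod 21): gcd(84, 21) = 21; 10 - 10 = 0, which IS divisible by 21, so compatible.
    Write x = 10 + 84·t and substitute into x ≡ 10 (mod 21): 84·t ≡ 10 − 10 = 0 (mod 21).
    Divide the congruence (and modulus) by g = 21: 4·t ≡ 0 (mod 1).
    Modulo 1 every t works; take t = 0.
    Then x = 10 + 84·0 = 10, valid modulo lcm(84, 21) = 84: x ≡ 10 (mod 84).
Verify: 10 mod 12 = 10, 10 mod 14 = 10, 10 mod 21 = 10.

x ≡ 10 (mod 84).


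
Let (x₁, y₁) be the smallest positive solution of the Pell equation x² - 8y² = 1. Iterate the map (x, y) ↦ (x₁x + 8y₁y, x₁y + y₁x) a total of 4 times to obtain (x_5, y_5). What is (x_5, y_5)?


Step 1: Find the fundamental solution (x₁, y₁) of x² - 8y² = 1.
  Expand √8 as a continued fraction. a₀ = ⌊√8⌋ = 2; iterate m_{k+1} = d_k·a_k − m_k, d_{k+1} = (8 − m_{k+1}²)/d_k, a_{k+1} = ⌊(a₀ + m_{k+1})/d_{k+1}⌋ (starting m₀ = 0, d₀ = 1), with convergents p_k = a_k·p_{k-1} + p_{k-2}, q_k = a_k·q_{k-1} + q_{k-2} (p₋₁ = 1, q₋₁ = 0):
  k = 0: a₀ = 2; p₀/q₀ = 2/1; p₀² − 8·q₀² = 4 − 8 = -4.
  k = 1: m = 2, d = 4, a = ⌊(2 + 2)/4⌋ = 1; p/q = (1·2 + 1)/(1·1 + 0) = 3/1; p² − 8·q² = 9 − 8 = 1.
  The first convergent with p² − 8·q² = 1 gives the fundamental solution (x₁, y₁) = (3, 1).
Step 2: Apply the recurrence (x_{n+1}, y_{n+1}) = (x₁x_n + 8y₁y_n, x₁y_n + y₁x_n) repeatedly.
  From (x_1, y_1) = (3, 1): x_2 = 3·3 + 8·1·1 = 17; y_2 = 3·1 + 1·3 = 6.
  From (x_2, y_2) = (17, 6): x_3 = 3·17 + 8·1·6 = 99; y_3 = 3·6 + 1·17 = 35.
  From (x_3, y_3) = (99, 35): x_4 = 3·99 + 8·1·35 = 577; y_4 = 3·35 + 1·99 = 204.
  From (x_4, y_4) = (577, 204): x_5 = 3·577 + 8·1·204 = 3363; y_5 = 3·204 + 1·577 = 1189.
Step 3: Verify x_5² - 8·y_5² = 11309769 - 11309768 = 1 (should be 1). ✓

(x_1, y_1) = (3, 1); (x_5, y_5) = (3363, 1189).


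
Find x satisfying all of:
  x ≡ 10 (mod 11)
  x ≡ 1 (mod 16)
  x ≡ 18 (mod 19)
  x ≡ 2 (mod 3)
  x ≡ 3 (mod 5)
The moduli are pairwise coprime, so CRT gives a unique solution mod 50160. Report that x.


Product of moduli M = 11 · 16 · 19 · 3 · 5 = 50160.
Merge one congruence at a time:
  Start: x ≡ 10 (mod 11).
  Combine with x ≡ 1 (mod 16); new modulus lcm = 176.
    Write x = 10 + 11·t and substitute into x ≡ 1 (mod 16): 11·t ≡ 1 − 10 = -9 (mod 16).
    Reduce coefficients mod 16: 11·t ≡ 7 (mod 16).
    The inverse of 11 mod 16 is 3 (since 11·3 = 33 = 2·16 + 1), so t ≡ 3·7 = 21 ≡ 5 (mod 16).
    Then x = 10 + 11·5 = 65, valid modulo lcm(11, 16) = 176: x ≡ 65 (mod 176).
  Combine with x ≡ 18 (mod 19); new modulus lcm = 3344.
    Write x = 65 + 176·t and substitute into x ≡ 18 (mod 19): 176·t ≡ 18 − 65 = -47 (mod 19).
    Reduce coefficients mod 19: 5·t ≡ 10 (mod 19).
    The inverse of 5 mod 19 is 4 (since 5·4 = 20 = 1·19 + 1), so t ≡ 4·10 = 40 ≡ 2 (mod 19).
    Then x = 65 + 176·2 = 417, valid modulo lcm(176, 19) = 3344: x ≡ 417 (mod 3344).
  Combine with x ≡ 2 (mod 3); new modulus lcm = 10032.
    Write x = 417 + 3344·t and substitute into x ≡ 2 (mod 3): 3344·t ≡ 2 − 417 = -415 (mod 3).
    Reduce coefficients mod 3: 2·t ≡ 2 (mod 3).
    The inverse of 2 mod 3 is 2 (since 2·2 = 4 = 1·3 + 1), so t ≡ 2·2 = 4 ≡ 1 (mod 3).
    Then x = 417 + 3344·1 = 3761, valid modulo lcm(3344, 3) = 10032: x ≡ 3761 (mod 10032).
  Combine with x ≡ 3 (mod 5); new modulus lcm = 50160.
    Write x = 3761 + 10032·t and substitute into x ≡ 3 (mod 5): 10032·t ≡ 3 − 3761 = -3758 (mod 5).
    Reduce coefficients mod 5: 2·t ≡ 2 (mod 5).
    The inverse of 2 mod 5 is 3 (since 2·3 = 6 = 1·5 + 1), so t ≡ 3·2 = 6 ≡ 1 (mod 5).
    Then x = 3761 + 10032·1 = 13793, valid modulo lcm(10032, 5) = 50160: x ≡ 13793 (mod 50160).
Verify against each original: 13793 mod 11 = 10, 13793 mod 16 = 1, 13793 mod 19 = 18, 13793 mod 3 = 2, 13793 mod 5 = 3.

x ≡ 13793 (mod 50160).


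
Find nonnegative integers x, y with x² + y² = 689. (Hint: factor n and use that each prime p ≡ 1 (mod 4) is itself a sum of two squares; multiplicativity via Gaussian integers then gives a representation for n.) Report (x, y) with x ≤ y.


Step 1: Factor n = 689 = 13 · 53.
Step 2: Check the mod-4 condition on each prime factor: 13 ≡ 1 (mod 4), exponent 1; 53 ≡ 1 (mod 4), exponent 1.
All primes ≡ 3 (mod 4) appear to even exponent (or don't appear), so by the two-squares theorem n IS expressible as a sum of two squares.
Step 3: Build a representation. Here n = 13 · 53 is a product of primes ≡ 1 (mod 4). Each prime p ≡ 1 (mod 4) is itself a sum of two squares; find a² by testing p − a² for a perfect square:
  13: 13 − 1² = 12, 13 − 2² = 9 = 3² ⇒ 13 = 2² + 3².
  53: 53 − 1² = 52, 53 − 2² = 49 = 7² ⇒ 53 = 2² + 7².
  Combine using the Brahmagupta–Fibonacci identity (a² + b²)(c² + d²) = (ac − bd)² + (ad + bc)² = (ac + bd)² + (ad − bc)²:
  13 · 53 = 689: from (2² + 3²)(2² + 7²), take (2·2 − 3·7, 2·7 + 3·2) = (4 − 21, 14 + 6) = (-17, 20); dropping signs (only squares matter) gives (17, 20); check 17² + 20² = 289 + 400 = 689 ✓.
Step 4: Order so x ≤ y and verify: 17² + 20² = 289 + 400 = 689 = n. ✓

n = 689 = 17² + 20² (one valid representation with x ≤ y).


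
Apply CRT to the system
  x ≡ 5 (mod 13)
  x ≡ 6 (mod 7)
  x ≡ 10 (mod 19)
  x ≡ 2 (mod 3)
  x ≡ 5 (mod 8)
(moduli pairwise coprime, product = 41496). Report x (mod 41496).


Product of moduli M = 13 · 7 · 19 · 3 · 8 = 41496.
Merge one congruence at a time:
  Start: x ≡ 5 (mod 13).
  Combine with x ≡ 6 (mod 7); new modulus lcm = 91.
    Write x = 5 + 13·t and substitute into x ≡ 6 (mod 7): 13·t ≡ 6 − 5 = 1 (mod 7).
    Reduce coefficients mod 7: 6·t ≡ 1 (mod 7).
    The inverse of 6 mod 7 is 6 (since 6·6 = 36 = 5·7 + 1), so t ≡ 6·1 = 6 ≡ 6 (mod 7).
    Then x = 5 + 13·6 = 83, valid modulo lcm(13, 7) = 91: x ≡ 83 (mod 91).
  Combine with x ≡ 10 (mod 19); new modulus lcm = 1729.
    Write x = 83 + 91·t and substitute into x ≡ 10 (mod 19): 91·t ≡ 10 − 83 = -73 (mod 19).
    Reduce coefficients mod 19: 15·t ≡ 3 (mod 19).
    The inverse of 15 mod 19 is 14 (since 15·14 = 210 = 11·19 + 1), so t ≡ 14·3 = 42 ≡ 4 (mod 19).
    Then x = 83 + 91·4 = 447, valid modulo lcm(91, 19) = 1729: x ≡ 447 (mod 1729).
  Combine with x ≡ 2 (mod 3); new modulus lcm = 5187.
    Write x = 447 + 1729·t and substitute into x ≡ 2 (mod 3): 1729·t ≡ 2 − 447 = -445 (mod 3).
    Reduce coefficients mod 3: 1·t ≡ 2 (mod 3).
    So t ≡ 2 (mod 3).
    Then x = 447 + 1729·2 = 3905, valid modulo lcm(1729, 3) = 5187: x ≡ 3905 (mod 5187).
  Combine with x ≡ 5 (mod 8); new modulus lcm = 41496.
    Write x = 3905 + 5187·t and substitute into x ≡ 5 (mod 8): 5187·t ≡ 5 − 3905 = -3900 (mod 8).
    Reduce coefficients mod 8: 3·t ≡ 4 (mod 8).
    The inverse of 3 mod 8 is 3 (since 3·3 = 9 = 1·8 + 1), so t ≡ 3·4 = 12 ≡ 4 (mod 8).
    Then x = 3905 + 5187·4 = 24653, valid modulo lcm(5187, 8) = 41496: x ≡ 24653 (mod 41496).
Verify against each original: 24653 mod 13 = 5, 24653 mod 7 = 6, 24653 mod 19 = 10, 24653 mod 3 = 2, 24653 mod 8 = 5.

x ≡ 24653 (mod 41496).


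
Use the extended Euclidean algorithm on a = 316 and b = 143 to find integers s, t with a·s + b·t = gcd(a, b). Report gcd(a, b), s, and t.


Euclidean algorithm on (316, 143) — divide until remainder is 0:
  316 = 2 · 143 + 30
  143 = 4 · 30 + 23
  30 = 1 · 23 + 7
  23 = 3 · 7 + 2
  7 = 3 · 2 + 1
  2 = 2 · 1 + 0
gcd(316, 143) = 1.
Track Bezout coefficients alongside the remainders: start with r₀ = 316 = a·1 + b·0 (s = 1, t = 0) and r₁ = 143 = a·0 + b·1 (s = 0, t = 1); each new remainder r_{k+1} = r_{k-1} − q_k·r_k inherits s_{k+1} = s_{k-1} − q_k·s_k, t_{k+1} = t_{k-1} − q_k·t_k, so r_k = a·s_k + b·t_k at every step:
  q = 2: r = 30, s = 1 − 2·0 = 1, t = 0 − 2·1 = -2  (check: 316·1 + 143·(-2) = 30)
  q = 4: r = 23, s = 0 − 4·1 = -4, t = 1 − 4·(-2) = 9  (check: 316·(-4) + 143·9 = 23)
  q = 1: r = 7, s = 1 − 1·(-4) = 5, t = -2 − 1·9 = -11  (check: 316·5 + 143·(-11) = 7)
  q = 3: r = 2, s = -4 − 3·5 = -19, t = 9 − 3·(-11) = 42  (check: 316·(-19) + 143·42 = 2)
  q = 3: r = 1, s = 5 − 3·(-19) = 62, t = -11 − 3·42 = -137  (check: 316·62 + 143·(-137) = 1)
The row with r = 1 (the gcd) gives the Bezout coefficients s = 62, t = -137.
Result: 316 · (62) + 143 · (-137) = 1.

gcd(316, 143) = 1; s = 62, t = -137 (check: 316·62 + 143·(-137) = 1).


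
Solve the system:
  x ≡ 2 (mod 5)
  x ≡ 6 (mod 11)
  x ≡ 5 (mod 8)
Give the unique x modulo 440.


Moduli 5, 11, 8 are pairwise coprime; by CRT there is a unique solution modulo M = 5 · 11 · 8 = 440.
Solve pairwise, accumulating the modulus:
  Start with x ≡ 2 (mod 5).
  Combine with x ≡ 6 (mod 11): since gcd(5, 11) = 1, we get a unique residue mod 55.
    Write x = 2 + 5·t and substitute into x ≡ 6 (mod 11): 5·t ≡ 6 − 2 = 4 (mod 11).
    The inverse of 5 mod 11 is 9 (since 5·9 = 45 = 4·11 + 1), so t ≡ 9·4 = 36 ≡ 3 (mod 11).
    Then x = 2 + 5·3 = 17, valid modulo lcm(5, 11) = 55: x ≡ 17 (mod 55).
  Combine with x ≡ 5 (mod 8): since gcd(55, 8) = 1, we get a unique residue mod 440.
    Write x = 17 + 55·t and substitute into x ≡ 5 (mod 8): 55·t ≡ 5 − 17 = -12 (mod 8).
    Reduce coefficients mod 8: 7·t ≡ 4 (mod 8).
    The inverse of 7 mod 8 is 7 (since 7·7 = 49 = 6·8 + 1), so t ≡ 7·4 = 28 ≡ 4 (mod 8).
    Then x = 17 + 55·4 = 237, valid modulo lcm(55, 8) = 440: x ≡ 237 (mod 440).
Verify: 237 mod 5 = 2 ✓, 237 mod 11 = 6 ✓, 237 mod 8 = 5 ✓.

x ≡ 237 (mod 440).


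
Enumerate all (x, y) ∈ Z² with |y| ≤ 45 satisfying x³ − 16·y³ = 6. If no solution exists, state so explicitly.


The equation is x³ - 16y³ = 6. For fixed y, x³ = 16·y³ + 6, so a solution requires the RHS to be a perfect cube.
Strategy: iterate y from -45 to 45, compute RHS = 16·y³ + 6, and check whether it is a (positive or negative) perfect cube.
Check small values of y:
  y = 0: RHS = 6 is not a perfect cube.
  y = 1: RHS = 22 is not a perfect cube.
  y = -1: RHS = -10 is not a perfect cube.
  y = 2: RHS = 134 is not a perfect cube.
  y = -2: RHS = -122 is not a perfect cube.
  y = 3: RHS = 438 is not a perfect cube.
  y = -3: RHS = -426 is not a perfect cube.
Continuing the search up to |y| = 45 finds no solutions either.
No (x, y) in the scanned range satisfies the equation.

No integer solutions with |y| ≤ 45.


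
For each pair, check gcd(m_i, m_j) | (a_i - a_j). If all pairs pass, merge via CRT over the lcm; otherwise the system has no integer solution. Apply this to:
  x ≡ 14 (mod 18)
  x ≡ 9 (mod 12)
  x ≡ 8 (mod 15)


Moduli 18, 12, 15 are not pairwise coprime, so CRT works modulo lcm(m_i) when all pairwise compatibility conditions hold.
Pairwise compatibility: gcd(m_i, m_j) must divide a_i - a_j for every pair.
Merge one congruence at a time:
  Start: x ≡ 14 (mod 18).
  Combine with x ≡ 9 (mod 12): gcd(18, 12) = 6, and 9 - 14 = -5 is NOT divisible by 6.
    ⇒ system is inconsistent (no integer solution).

No solution (the system is inconsistent).


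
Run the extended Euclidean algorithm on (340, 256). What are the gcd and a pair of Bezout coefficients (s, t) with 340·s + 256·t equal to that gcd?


Euclidean algorithm on (340, 256) — divide until remainder is 0:
  340 = 1 · 256 + 84
  256 = 3 · 84 + 4
  84 = 21 · 4 + 0
gcd(340, 256) = 4.
Track Bezout coefficients alongside the remainders: start with r₀ = 340 = a·1 + b·0 (s = 1, t = 0) and r₁ = 256 = a·0 + b·1 (s = 0, t = 1); each new remainder r_{k+1} = r_{k-1} − q_k·r_k inherits s_{k+1} = s_{k-1} − q_k·s_k, t_{k+1} = t_{k-1} − q_k·t_k, so r_k = a·s_k + b·t_k at every step:
  q = 1: r = 84, s = 1 − 1·0 = 1, t = 0 − 1·1 = -1  (check: 340·1 + 256·(-1) = 84)
  q = 3: r = 4, s = 0 − 3·1 = -3, t = 1 − 3·(-1) = 4  (check: 340·(-3) + 256·4 = 4)
The row with r = 4 (the gcd) gives the Bezout coefficients s = -3, t = 4.
Result: 340 · (-3) + 256 · (4) = 4.

gcd(340, 256) = 4; s = -3, t = 4 (check: 340·(-3) + 256·4 = 4).


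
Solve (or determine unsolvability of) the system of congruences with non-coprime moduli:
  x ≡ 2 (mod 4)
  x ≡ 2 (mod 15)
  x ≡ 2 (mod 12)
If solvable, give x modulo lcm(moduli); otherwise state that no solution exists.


Moduli 4, 15, 12 are not pairwise coprime, so CRT works modulo lcm(m_i) when all pairwise compatibility conditions hold.
Pairwise compatibility: gcd(m_i, m_j) must divide a_i - a_j for every pair.
Merge one congruence at a time:
  Start: x ≡ 2 (mod 4).
  Combine with x ≡ 2 (mod 15): gcd(4, 15) = 1; 2 - 2 = 0, which IS divisible by 1, so compatible.
    Write x = 2 + 4·t and substitute into x ≡ 2 (mod 15): 4·t ≡ 2 − 2 = 0 (mod 15).
    The inverse of 4 mod 15 is 4 (since 4·4 = 16 = 1·15 + 1), so t ≡ 4·0 = 0 ≡ 0 (mod 15).
    Then x = 2 + 4·0 = 2, valid modulo lcm(4, 15) = 60: x ≡ 2 (mod 60).
  Combine with x ≡ 2 (mod 12): gcd(60, 12) = 12; 2 - 2 = 0, which IS divisible by 12, so compatible.
    Write x = 2 + 60·t and substitute into x ≡ 2 (mod 12): 60·t ≡ 2 − 2 = 0 (mod 12).
    Divide the congruence (and modulus) by g = 12: 5·t ≡ 0 (mod 1).
    Modulo 1 every t works; take t = 0.
    Then x = 2 + 60·0 = 2, valid modulo lcm(60, 12) = 60: x ≡ 2 (mod 60).
Verify: 2 mod 4 = 2, 2 mod 15 = 2, 2 mod 12 = 2.

x ≡ 2 (mod 60).


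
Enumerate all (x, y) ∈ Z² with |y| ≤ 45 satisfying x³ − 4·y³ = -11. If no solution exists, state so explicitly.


The equation is x³ - 4y³ = -11. For fixed y, x³ = 4·y³ − 11, so a solution requires the RHS to be a perfect cube.
Strategy: iterate y from -45 to 45, compute RHS = 4·y³ − 11, and check whether it is a (positive or negative) perfect cube.
Check small values of y:
  y = 0: RHS = -11 is not a perfect cube.
  y = 1: RHS = -7 is not a perfect cube.
  y = -1: RHS = -15 is not a perfect cube.
  y = 2: RHS = 21 is not a perfect cube.
  y = -2: RHS = -43 is not a perfect cube.
  y = 3: RHS = 97 is not a perfect cube.
  y = -3: RHS = -119 is not a perfect cube.
Continuing the search up to |y| = 45 finds no solutions either.
No (x, y) in the scanned range satisfies the equation.

No integer solutions with |y| ≤ 45.


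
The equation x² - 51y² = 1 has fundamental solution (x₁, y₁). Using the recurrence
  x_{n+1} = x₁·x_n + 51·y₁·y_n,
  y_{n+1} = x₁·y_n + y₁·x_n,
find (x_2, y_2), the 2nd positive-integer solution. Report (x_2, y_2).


Step 1: Find the fundamental solution (x₁, y₁) of x² - 51y² = 1.
  Expand √51 as a continued fraction. a₀ = ⌊√51⌋ = 7; iterate m_{k+1} = d_k·a_k − m_k, d_{k+1} = (51 − m_{k+1}²)/d_k, a_{k+1} = ⌊(a₀ + m_{k+1})/d_{k+1}⌋ (starting m₀ = 0, d₀ = 1), with convergents p_k = a_k·p_{k-1} + p_{k-2}, q_k = a_k·q_{k-1} + q_{k-2} (p₋₁ = 1, q₋₁ = 0):
  k = 0: a₀ = 7; p₀/q₀ = 7/1; p₀² − 51·q₀² = 49 − 51 = -2.
  k = 1: m = 7, d = 2, a = ⌊(7 + 7)/2⌋ = 7; p/q = (7·7 + 1)/(7·1 + 0) = 50/7; p² − 51·q² = 2500 − 2499 = 1.
  The first convergent with p² − 51·q² = 1 gives the fundamental solution (x₁, y₁) = (50, 7).
Step 2: Apply the recurrence (x_{n+1}, y_{n+1}) = (x₁x_n + 51y₁y_n, x₁y_n + y₁x_n) repeatedly.
  From (x_1, y_1) = (50, 7): x_2 = 50·50 + 51·7·7 = 4999; y_2 = 50·7 + 7·50 = 700.
Step 3: Verify x_2² - 51·y_2² = 24990001 - 24990000 = 1 (should be 1). ✓

(x_1, y_1) = (50, 7); (x_2, y_2) = (4999, 700).


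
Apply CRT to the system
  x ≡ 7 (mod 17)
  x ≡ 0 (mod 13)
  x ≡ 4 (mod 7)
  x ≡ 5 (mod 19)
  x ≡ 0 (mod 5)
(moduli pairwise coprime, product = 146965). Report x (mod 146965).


Product of moduli M = 17 · 13 · 7 · 19 · 5 = 146965.
Merge one congruence at a time:
  Start: x ≡ 7 (mod 17).
  Combine with x ≡ 0 (mod 13); new modulus lcm = 221.
    Write x = 7 + 17·t and substitute into x ≡ 0 (mod 13): 17·t ≡ 0 − 7 = -7 (mod 13).
    Reduce coefficients mod 13: 4·t ≡ 6 (mod 13).
    The inverse of 4 mod 13 is 10 (since 4·10 = 40 = 3·13 + 1), so t ≡ 10·6 = 60 ≡ 8 (mod 13).
    Then x = 7 + 17·8 = 143, valid modulo lcm(17, 13) = 221: x ≡ 143 (mod 221).
  Combine with x ≡ 4 (mod 7); new modulus lcm = 1547.
    Write x = 143 + 221·t and substitute into x ≡ 4 (mod 7): 221·t ≡ 4 − 143 = -139 (mod 7).
    Reduce coefficients mod 7: 4·t ≡ 1 (mod 7).
    The inverse of 4 mod 7 is 2 (since 4·2 = 8 = 1·7 + 1), so t ≡ 2·1 = 2 ≡ 2 (mod 7).
    Then x = 143 + 221·2 = 585, valid modulo lcm(221, 7) = 1547: x ≡ 585 (mod 1547).
  Combine with x ≡ 5 (mod 19); new modulus lcm = 29393.
    Write x = 585 + 1547·t and substitute into x ≡ 5 (mod 19): 1547·t ≡ 5 − 585 = -580 (mod 19).
    Reduce coefficients mod 19: 8·t ≡ 9 (mod 19).
    The inverse of 8 mod 19 is 12 (since 8·12 = 96 = 5·19 + 1), so t ≡ 12·9 = 108 ≡ 13 (mod 19).
    Then x = 585 + 1547·13 = 20696, valid modulo lcm(1547, 19) = 29393: x ≡ 20696 (mod 29393).
  Combine with x ≡ 0 (mod 5); new modulus lcm = 146965.
    Write x = 20696 + 29393·t and substitute into x ≡ 0 (mod 5): 29393·t ≡ 0 − 20696 = -20696 (mod 5).
    Reduce coefficients mod 5: 3·t ≡ 4 (mod 5).
    The inverse of 3 mod 5 is 2 (since 3·2 = 6 = 1·5 + 1), so t ≡ 2·4 = 8 ≡ 3 (mod 5).
    Then x = 20696 + 29393·3 = 108875, valid modulo lcm(29393, 5) = 146965: x ≡ 108875 (mod 146965).
Verify against each original: 108875 mod 17 = 7, 108875 mod 13 = 0, 108875 mod 7 = 4, 108875 mod 19 = 5, 108875 mod 5 = 0.

x ≡ 108875 (mod 146965).


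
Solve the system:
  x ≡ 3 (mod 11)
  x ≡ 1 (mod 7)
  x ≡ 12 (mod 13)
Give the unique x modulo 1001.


Moduli 11, 7, 13 are pairwise coprime; by CRT there is a unique solution modulo M = 11 · 7 · 13 = 1001.
Solve pairwise, accumulating the modulus:
  Start with x ≡ 3 (mod 11).
  Combine with x ≡ 1 (mod 7): since gcd(11, 7) = 1, we get a unique residue mod 77.
    Write x = 3 + 11·t and substitute into x ≡ 1 (mod 7): 11·t ≡ 1 − 3 = -2 (mod 7).
    Reduce coefficients mod 7: 4·t ≡ 5 (mod 7).
    The inverse of 4 mod 7 is 2 (since 4·2 = 8 = 1·7 + 1), so t ≡ 2·5 = 10 ≡ 3 (mod 7).
    Then x = 3 + 11·3 = 36, valid modulo lcm(11, 7) = 77: x ≡ 36 (mod 77).
  Combine with x ≡ 12 (mod 13): since gcd(77, 13) = 1, we get a unique residue mod 1001.
    Write x = 36 + 77·t and substitute into x ≡ 12 (mod 13): 77·t ≡ 12 − 36 = -24 (mod 13).
    Reduce coefficients mod 13: 12·t ≡ 2 (mod 13).
    The inverse of 12 mod 13 is 12 (since 12·12 = 144 = 11·13 + 1), so t ≡ 12·2 = 24 ≡ 11 (mod 13).
    Then x = 36 + 77·11 = 883, valid modulo lcm(77, 13) = 1001: x ≡ 883 (mod 1001).
Verify: 883 mod 11 = 3 ✓, 883 mod 7 = 1 ✓, 883 mod 13 = 12 ✓.

x ≡ 883 (mod 1001).


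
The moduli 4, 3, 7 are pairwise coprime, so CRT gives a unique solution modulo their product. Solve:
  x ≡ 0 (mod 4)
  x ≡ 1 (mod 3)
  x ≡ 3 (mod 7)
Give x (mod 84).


Moduli 4, 3, 7 are pairwise coprime; by CRT there is a unique solution modulo M = 4 · 3 · 7 = 84.
Solve pairwise, accumulating the modulus:
  Start with x ≡ 0 (mod 4).
  Combine with x ≡ 1 (mod 3): since gcd(4, 3) = 1, we get a unique residue mod 12.
    Write x = 0 + 4·t and substitute into x ≡ 1 (mod 3): 4·t ≡ 1 − 0 = 1 (mod 3).
    Reduce coefficients mod 3: 1·t ≡ 1 (mod 3).
    So t ≡ 1 (mod 3).
    Then x = 0 + 4·1 = 4, valid modulo lcm(4, 3) = 12: x ≡ 4 (mod 12).
  Combine with x ≡ 3 (mod 7): since gcd(12, 7) = 1, we get a unique residue mod 84.
    Write x = 4 + 12·t and substitute into x ≡ 3 (mod 7): 12·t ≡ 3 − 4 = -1 (mod 7).
    Reduce coefficients mod 7: 5·t ≡ 6 (mod 7).
    The inverse of 5 mod 7 is 3 (since 5·3 = 15 = 2·7 + 1), so t ≡ 3·6 = 18 ≡ 4 (mod 7).
    Then x = 4 + 12·4 = 52, valid modulo lcm(12, 7) = 84: x ≡ 52 (mod 84).
Verify: 52 mod 4 = 0 ✓, 52 mod 3 = 1 ✓, 52 mod 7 = 3 ✓.

x ≡ 52 (mod 84).


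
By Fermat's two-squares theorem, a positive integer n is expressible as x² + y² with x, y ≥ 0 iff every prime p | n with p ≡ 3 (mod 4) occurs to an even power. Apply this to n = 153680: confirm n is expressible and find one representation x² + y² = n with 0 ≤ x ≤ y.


Step 1: Factor n = 153680 = 2^4 · 5 · 17 · 113.
Step 2: Check the mod-4 condition on each prime factor: 2 = 2 (special); 5 ≡ 1 (mod 4), exponent 1; 17 ≡ 1 (mod 4), exponent 1; 113 ≡ 1 (mod 4), exponent 1.
All primes ≡ 3 (mod 4) appear to even exponent (or don't appear), so by the two-squares theorem n IS expressible as a sum of two squares.
Step 3: Build a representation. Group n = k² · m with k = 4 and m = 5 · 17 · 113 = 9605 (a product of primes ≡ 1 (mod 4)); a representation of m scales to one of n via (k·x)² + (k·y)² = k²(x² + y²). Each prime p ≡ 1 (mod 4) is itself a sum of two squares; find a² by testing p − a² for a perfect square:
  5: 5 − 1² = 4 = 2² ⇒ 5 = 1² + 2².
  17: 17 − 1² = 16 = 4² ⇒ 17 = 1² + 4².
  113: 113 − 1² = 112, 113 − 2² = 109, 113 − 3² = 104, 113 − 4² = 97, 113 − 5² = 88, 113 − 6² = 77, 113 − 7² = 64 = 8² ⇒ 113 = 7² + 8².
  Combine using the Brahmagupta–Fibonacci identity (a² + b²)(c² + d²) = (ac − bd)² + (ad + bc)² = (ac + bd)² + (ad − bc)²:
  5 · 17 = 85: from (1² + 2²)(1² + 4²), take (1·1 − 2·4, 1·4 + 2·1) = (1 − 8, 4 + 2) = (-7, 6); dropping signs (only squares matter) gives (7, 6); check 7² + 6² = 49 + 36 = 85 ✓.
  85 · 113 = 9605: from (7² + 6²)(7² + 8²), take (7·7 − 6·8, 7·8 + 6·7) = (49 − 48, 56 + 42) = (1, 98); check 1² + 98² = 1 + 9604 = 9605 ✓.
  Scale by k = 4: (4·1, 4·98) = (4, 392).
Step 4: Order so x ≤ y and verify: 4² + 392² = 16 + 153664 = 153680 = n. ✓

n = 153680 = 4² + 392² (one valid representation with x ≤ y).


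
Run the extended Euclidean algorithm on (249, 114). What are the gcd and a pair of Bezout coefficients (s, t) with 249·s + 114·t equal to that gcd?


Euclidean algorithm on (249, 114) — divide until remainder is 0:
  249 = 2 · 114 + 21
  114 = 5 · 21 + 9
  21 = 2 · 9 + 3
  9 = 3 · 3 + 0
gcd(249, 114) = 3.
Track Bezout coefficients alongside the remainders: start with r₀ = 249 = a·1 + b·0 (s = 1, t = 0) and r₁ = 114 = a·0 + b·1 (s = 0, t = 1); each new remainder r_{k+1} = r_{k-1} − q_k·r_k inherits s_{k+1} = s_{k-1} − q_k·s_k, t_{k+1} = t_{k-1} − q_k·t_k, so r_k = a·s_k + b·t_k at every step:
  q = 2: r = 21, s = 1 − 2·0 = 1, t = 0 − 2·1 = -2  (check: 249·1 + 114·(-2) = 21)
  q = 5: r = 9, s = 0 − 5·1 = -5, t = 1 − 5·(-2) = 11  (check: 249·(-5) + 114·11 = 9)
  q = 2: r = 3, s = 1 − 2·(-5) = 11, t = -2 − 2·11 = -24  (check: 249·11 + 114·(-24) = 3)
The row with r = 3 (the gcd) gives the Bezout coefficients s = 11, t = -24.
Result: 249 · (11) + 114 · (-24) = 3.

gcd(249, 114) = 3; s = 11, t = -24 (check: 249·11 + 114·(-24) = 3).


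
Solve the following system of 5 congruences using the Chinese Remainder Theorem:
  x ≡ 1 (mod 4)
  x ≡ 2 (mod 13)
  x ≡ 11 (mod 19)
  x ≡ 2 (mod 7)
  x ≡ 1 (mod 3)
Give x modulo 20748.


Product of moduli M = 4 · 13 · 19 · 7 · 3 = 20748.
Merge one congruence at a time:
  Start: x ≡ 1 (mod 4).
  Combine with x ≡ 2 (mod 13); new modulus lcm = 52.
    Write x = 1 + 4·t and substitute into x ≡ 2 (mod 13): 4·t ≡ 2 − 1 = 1 (mod 13).
    The inverse of 4 mod 13 is 10 (since 4·10 = 40 = 3·13 + 1), so t ≡ 10·1 = 10 ≡ 10 (mod 13).
    Then x = 1 + 4·10 = 41, valid modulo lcm(4, 13) = 52: x ≡ 41 (mod 52).
  Combine with x ≡ 11 (mod 19); new modulus lcm = 988.
    Write x = 41 + 52·t and substitute into x ≡ 11 (mod 19): 52·t ≡ 11 − 41 = -30 (mod 19).
    Reduce coefficients mod 19: 14·t ≡ 8 (mod 19).
    The inverse of 14 mod 19 is 15 (since 14·15 = 210 = 11·19 + 1), so t ≡ 15·8 = 120 ≡ 6 (mod 19).
    Then x = 41 + 52·6 = 353, valid modulo lcm(52, 19) = 988: x ≡ 353 (mod 988).
  Combine with x ≡ 2 (mod 7); new modulus lcm = 6916.
    Write x = 353 + 988·t and substitute into x ≡ 2 (mod 7): 988·t ≡ 2 − 353 = -351 (mod 7).
    Reduce coefficients mod 7: 1·t ≡ 6 (mod 7).
    So t ≡ 6 (mod 7).
    Then x = 353 + 988·6 = 6281, valid modulo lcm(988, 7) = 6916: x ≡ 6281 (mod 6916).
  Combine with x ≡ 1 (mod 3); new modulus lcm = 20748.
    Write x = 6281 + 6916·t and substitute into x ≡ 1 (mod 3): 6916·t ≡ 1 − 6281 = -6280 (mod 3).
    Reduce coefficients mod 3: 1·t ≡ 2 (mod 3).
    So t ≡ 2 (mod 3).
    Then x = 6281 + 6916·2 = 20113, valid modulo lcm(6916, 3) = 20748: x ≡ 20113 (mod 20748).
Verify against each original: 20113 mod 4 = 1, 20113 mod 13 = 2, 20113 mod 19 = 11, 20113 mod 7 = 2, 20113 mod 3 = 1.

x ≡ 20113 (mod 20748).


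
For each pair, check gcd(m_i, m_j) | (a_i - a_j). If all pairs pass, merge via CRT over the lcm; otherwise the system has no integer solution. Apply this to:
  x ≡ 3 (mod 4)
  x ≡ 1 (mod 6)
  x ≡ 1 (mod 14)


Moduli 4, 6, 14 are not pairwise coprime, so CRT works modulo lcm(m_i) when all pairwise compatibility conditions hold.
Pairwise compatibility: gcd(m_i, m_j) must divide a_i - a_j for every pair.
Merge one congruence at a time:
  Start: x ≡ 3 (mod 4).
  Combine with x ≡ 1 (mod 6): gcd(4, 6) = 2; 1 - 3 = -2, which IS divisible by 2, so compatible.
    Write x = 3 + 4·t and substitute into x ≡ 1 (mod 6): 4·t ≡ 1 − 3 = -2 (mod 6).
    Divide the congruence (and modulus) by g = 2: 2·t ≡ -1 (mod 3).
    Reduce coefficients mod 3: 2·t ≡ 2 (mod 3).
    The inverse of 2 mod 3 is 2 (since 2·2 = 4 = 1·3 + 1), so t ≡ 2·2 = 4 ≡ 1 (mod 3).
    Then x = 3 + 4·1 = 7, valid modulo lcm(4, 6) = 12: x ≡ 7 (mod 12).
  Combine with x ≡ 1 (mod 14): gcd(12, 14) = 2; 1 - 7 = -6, which IS divisible by 2, so compatible.
    Write x = 7 + 12·t and substitute into x ≡ 1 (mod 14): 12·t ≡ 1 − 7 = -6 (mod 14).
    Divide the congruence (and modulus) by g = 2: 6·t ≡ -3 (mod 7).
    Reduce coefficients mod 7: 6·t ≡ 4 (mod 7).
    The inverse of 6 mod 7 is 6 (since 6·6 = 36 = 5·7 + 1), so t ≡ 6·4 = 24 ≡ 3 (mod 7).
    Then x = 7 + 12·3 = 43, valid modulo lcm(12, 14) = 84: x ≡ 43 (mod 84).
Verify: 43 mod 4 = 3, 43 mod 6 = 1, 43 mod 14 = 1.

x ≡ 43 (mod 84).


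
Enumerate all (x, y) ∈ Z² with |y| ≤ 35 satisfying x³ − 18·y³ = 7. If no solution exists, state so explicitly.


The equation is x³ - 18y³ = 7. For fixed y, x³ = 18·y³ + 7, so a solution requires the RHS to be a perfect cube.
Strategy: iterate y from -35 to 35, compute RHS = 18·y³ + 7, and check whether it is a (positive or negative) perfect cube.
Check small values of y:
  y = 0: RHS = 7 is not a perfect cube.
  y = 1: RHS = 25 is not a perfect cube.
  y = -1: RHS = -11 is not a perfect cube.
  y = 2: RHS = 151 is not a perfect cube.
  y = -2: RHS = -137 is not a perfect cube.
  y = 3: RHS = 493 is not a perfect cube.
  y = -3: RHS = -479 is not a perfect cube.
Continuing the search up to |y| = 35 finds no solutions either.
No (x, y) in the scanned range satisfies the equation.

No integer solutions with |y| ≤ 35.


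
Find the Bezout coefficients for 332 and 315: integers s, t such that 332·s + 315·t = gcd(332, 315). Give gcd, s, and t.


Euclidean algorithm on (332, 315) — divide until remainder is 0:
  332 = 1 · 315 + 17
  315 = 18 · 17 + 9
  17 = 1 · 9 + 8
  9 = 1 · 8 + 1
  8 = 8 · 1 + 0
gcd(332, 315) = 1.
Track Bezout coefficients alongside the remainders: start with r₀ = 332 = a·1 + b·0 (s = 1, t = 0) and r₁ = 315 = a·0 + b·1 (s = 0, t = 1); each new remainder r_{k+1} = r_{k-1} − q_k·r_k inherits s_{k+1} = s_{k-1} − q_k·s_k, t_{k+1} = t_{k-1} − q_k·t_k, so r_k = a·s_k + b·t_k at every step:
  q = 1: r = 17, s = 1 − 1·0 = 1, t = 0 − 1·1 = -1  (check: 332·1 + 315·(-1) = 17)
  q = 18: r = 9, s = 0 − 18·1 = -18, t = 1 − 18·(-1) = 19  (check: 332·(-18) + 315·19 = 9)
  q = 1: r = 8, s = 1 − 1·(-18) = 19, t = -1 − 1·19 = -20  (check: 332·19 + 315·(-20) = 8)
  q = 1: r = 1, s = -18 − 1·19 = -37, t = 19 − 1·(-20) = 39  (check: 332·(-37) + 315·39 = 1)
The row with r = 1 (the gcd) gives the Bezout coefficients s = -37, t = 39.
Result: 332 · (-37) + 315 · (39) = 1.

gcd(332, 315) = 1; s = -37, t = 39 (check: 332·(-37) + 315·39 = 1).


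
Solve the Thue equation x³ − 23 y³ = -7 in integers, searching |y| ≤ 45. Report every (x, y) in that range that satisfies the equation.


The equation is x³ - 23y³ = -7. For fixed y, x³ = 23·y³ − 7, so a solution requires the RHS to be a perfect cube.
Strategy: iterate y from -45 to 45, compute RHS = 23·y³ − 7, and check whether it is a (positive or negative) perfect cube.
Check small values of y:
  y = 0: RHS = -7 is not a perfect cube.
  y = 1: RHS = 16 is not a perfect cube.
  y = -1: RHS = -30 is not a perfect cube.
  y = 2: RHS = 177 is not a perfect cube.
  y = -2: RHS = -191 is not a perfect cube.
  y = 3: RHS = 614 is not a perfect cube.
  y = -3: RHS = -628 is not a perfect cube.
Continuing the search up to |y| = 45 finds no solutions either.
No (x, y) in the scanned range satisfies the equation.

No integer solutions with |y| ≤ 45.
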